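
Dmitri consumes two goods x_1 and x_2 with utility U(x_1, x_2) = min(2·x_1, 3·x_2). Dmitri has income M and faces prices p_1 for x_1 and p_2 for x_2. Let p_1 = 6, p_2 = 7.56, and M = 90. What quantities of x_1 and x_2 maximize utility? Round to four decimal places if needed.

x_1* = 8.1522, x_2* = 5.4348

With perfect complements, no substitution: consume in ratio x_1:x_2 = 3:2.
Budget: p_1·x_1 + p_2·(2/3)·x_1 = M, so (3·p_1 + 2·p_2)·x_1 = 3·M.
Demand: x_1*(p_1,p_2,M) = 3·M/(3·p_1 + 2·p_2), x_2* = 2·M/(3·p_1 + 2·p_2).
Here 3·6 + 2·7.56 = 33.12, giving x_1* = 8.1522 and x_2* = 5.4348.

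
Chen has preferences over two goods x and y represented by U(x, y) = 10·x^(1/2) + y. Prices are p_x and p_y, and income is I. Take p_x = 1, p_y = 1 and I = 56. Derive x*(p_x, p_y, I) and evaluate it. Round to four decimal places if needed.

x* = 25

Utility is quasi-linear in y; the FOC for x is 5/√x = p_x/p_y.
Thus x* = (5·p_y/p_x)² — independent of I — with the rest of income spent on y.
Plugging in: x* = (5·1/1)² = 25.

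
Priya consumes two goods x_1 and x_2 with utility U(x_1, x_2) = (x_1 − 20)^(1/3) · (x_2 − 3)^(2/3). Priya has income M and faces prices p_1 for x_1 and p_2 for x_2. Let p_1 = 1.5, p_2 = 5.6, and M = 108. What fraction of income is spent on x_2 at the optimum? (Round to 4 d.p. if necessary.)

share on x_2 = 0.5333

MRS = (1/2)·(x_2−3)/(x_1−20). Tangency with p_1/p_2 gives x_2−3 = 2·(p_1/p_2)·(x_1−20).
After buying the subsistence bundle (20, 3), a share 1/3 of the remaining income goes to x_1: x_1* = 20 + 1/3·(M − 20p_1 − 3p_2)/p_1.
Discretionary income = 108 − 20·1.5 − 3·5.6 = 61.2; x_1* = 20 + 1/3·61.2/1.5 = 33.6; x_2* = 3 + 2/3·61.2/5.6 = 10.2857.
Expenditure on x_2: 5.6·10.2857 = 57.6; share = 0.5333.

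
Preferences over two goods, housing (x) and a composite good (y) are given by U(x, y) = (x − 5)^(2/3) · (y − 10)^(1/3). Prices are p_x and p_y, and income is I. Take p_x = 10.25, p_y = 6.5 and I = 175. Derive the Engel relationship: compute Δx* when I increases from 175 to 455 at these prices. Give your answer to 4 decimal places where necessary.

Δx* = 18.2114

MRS = 2·(y−10)/(x−5). Tangency with p_x/p_y gives y−10 = (1/2)·(p_x/p_y)·(x−5).
Substituting into the budget: x* = 5 + 2/3·(I − 5·p_x − 10·p_y)/p_x, and y* = 10 + 1/3·(…)/p_y.
Discretionary income = 175 − 5·10.25 − 10·6.5 = 58.75; x* = 5 + 2/3·58.75/10.25 = 8.8211.
At I' = 455: x* = 27.0325. Change: 27.0325 − 8.8211 = 18.2114.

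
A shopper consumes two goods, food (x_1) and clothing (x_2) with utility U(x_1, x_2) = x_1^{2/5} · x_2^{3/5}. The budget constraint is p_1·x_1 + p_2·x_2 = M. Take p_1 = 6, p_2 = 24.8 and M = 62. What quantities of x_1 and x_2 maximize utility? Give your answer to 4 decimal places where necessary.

x_1* = 4.1333, x_2* = 1.5

Demand: x_1*(p_1,p_2,M) = 0.4·M/p_1 and x_2* = 0.6·M/p_2.
At p_1=6, p_2=24.8, M=62: x_1* = 0.4·62/6 = 4.1333, x_2* = 1.5.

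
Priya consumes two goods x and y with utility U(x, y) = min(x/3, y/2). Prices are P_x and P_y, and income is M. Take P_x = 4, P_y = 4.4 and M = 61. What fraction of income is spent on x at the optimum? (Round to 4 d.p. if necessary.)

Demand: x*(P_x,P_y,M) = 3·M/(3·P_x + 2·P_y), y* = 2·M/(3·P_x + 2·P_y).
Here 3·4 + 2·4.4 = 20.8, giving x* = 8.7981 and y* = 5.8654.
Expenditure on x: 4·8.7981 = 35.1923; share = 0.5769.

share on x = 0.5769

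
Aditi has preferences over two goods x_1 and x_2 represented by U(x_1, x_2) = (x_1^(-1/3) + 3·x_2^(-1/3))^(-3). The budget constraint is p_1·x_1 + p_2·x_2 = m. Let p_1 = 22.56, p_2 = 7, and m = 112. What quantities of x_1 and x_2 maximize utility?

MRS = MU_x_1/MU_x_2 = (1/3)·(x_2/x_1)^(4/3). Set equal to p_1/p_2.
Solve for the ratio: x_2/x_1 = [3·p_1/p_2]^(0.75).
With the ratio pinned down, the budget gives x_1* = m/(p_1 + p_2·(x_2/x_1)) and x_2* = (x_2/x_1)·x_1*.
Numerically x_2/x_1 = 5.483044, so x_1* = 112/(22.56 + 7·5.483044) = 1.8378 and x_2* = 5.483044·1.8378 = 10.0769.

x_1* = 1.8378, x_2* = 10.0769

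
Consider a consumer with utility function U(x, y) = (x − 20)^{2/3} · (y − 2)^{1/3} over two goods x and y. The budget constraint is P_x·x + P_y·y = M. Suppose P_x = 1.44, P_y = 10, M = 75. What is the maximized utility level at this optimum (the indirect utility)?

This is Cobb-Douglas in (x−20, y−2): tangency gives 2/3·P_y·(y−2) = 1/3·P_x·(x−20).
After buying the subsistence bundle (20, 2), a share 2/3 of the remaining income goes to x: x* = 20 + 2/3·(M − 20P_x − 2P_y)/P_x.
Discretionary income = 75 − 20·1.44 − 2·10 = 26.2; x* = 20 + 2/3·26.2/1.44 = 32.1296; y* = 2 + 1/3·26.2/10 = 2.8733.
Utility at the optimum: U(32.1296, 2.8733) = 5.0461.

V = 5.0461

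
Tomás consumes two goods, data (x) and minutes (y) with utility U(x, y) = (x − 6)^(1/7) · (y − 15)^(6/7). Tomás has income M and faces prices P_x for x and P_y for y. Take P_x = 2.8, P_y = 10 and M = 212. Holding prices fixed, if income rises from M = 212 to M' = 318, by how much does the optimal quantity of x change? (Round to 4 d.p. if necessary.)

Δx* = 5.4082

This is Cobb-Douglas in (x−6, y−15): tangency gives 1/7·P_y·(y−15) = 6/7·P_x·(x−6).
After buying the subsistence bundle (6, 15), a share 1/7 of the remaining income goes to x: x* = 6 + 1/7·(M − 6P_x − 15P_y)/P_x.
Discretionary income = 212 − 6·2.8 − 15·10 = 45.2; x* = 6 + 1/7·45.2/2.8 = 8.3061.
At M' = 318: x* = 13.7143. Change: 13.7143 − 8.3061 = 5.4082.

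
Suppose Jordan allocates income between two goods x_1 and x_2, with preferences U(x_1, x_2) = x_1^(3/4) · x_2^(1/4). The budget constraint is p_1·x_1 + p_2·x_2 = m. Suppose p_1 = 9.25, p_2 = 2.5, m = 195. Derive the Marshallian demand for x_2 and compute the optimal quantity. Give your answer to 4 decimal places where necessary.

x_2* = 19.5

The MRS is 3·x_2/x_1. Set MRS = p_1/p_2.
Rearranging, p_2·x_2 = (1/3)·p_1·x_1. Substituting into the budget gives p_1·x_1·(1 + (1/3)) = m.
Demand: x_1*(p_1,p_2,m) = 0.75·m/p_1 and x_2* = 0.25·m/p_2.
At p_1=9.25, p_2=2.5, m=195: x_2* = 0.25·195/2.5 = 19.5.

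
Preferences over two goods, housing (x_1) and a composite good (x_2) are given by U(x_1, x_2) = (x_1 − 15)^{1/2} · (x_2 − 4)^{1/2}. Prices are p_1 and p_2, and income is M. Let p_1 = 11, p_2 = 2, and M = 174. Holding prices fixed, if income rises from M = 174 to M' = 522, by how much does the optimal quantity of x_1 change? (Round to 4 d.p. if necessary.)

Δx_1* = 15.8182

This is Cobb-Douglas in (x_1−15, x_2−4): tangency gives 0.5·p_2·(x_2−4) = 0.5·p_1·(x_1−15).
After buying the subsistence bundle (15, 4), a share 0.5 of the remaining income goes to x_1: x_1* = 15 + 0.5·(M − 15p_1 − 4p_2)/p_1.
Discretionary income = 174 − 15·11 − 4·2 = 1; x_1* = 15 + 0.5·1/11 = 15.0455.
At M' = 522: x_1* = 30.8636. Change: 30.8636 − 15.0455 = 15.8182.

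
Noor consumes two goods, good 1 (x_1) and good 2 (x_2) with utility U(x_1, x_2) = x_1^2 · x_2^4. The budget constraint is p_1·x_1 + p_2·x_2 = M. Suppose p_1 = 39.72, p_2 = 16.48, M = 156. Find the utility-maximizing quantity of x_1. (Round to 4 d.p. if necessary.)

Tangency: MRS = (1/2)·x_2/x_1 = p_1/p_2.
So 2·p_2·x_2 = 4·p_1·x_1; combined with the budget, a share 1/3 of income goes to x_1.
Demand: x_1*(p_1,p_2,M) = 1/3·M/p_1 and x_2* = 2/3·M/p_2.
At p_1=39.72, p_2=16.48, M=156: x_1* = 1/3·156/39.72 = 1.3092.

x_1* = 1.3092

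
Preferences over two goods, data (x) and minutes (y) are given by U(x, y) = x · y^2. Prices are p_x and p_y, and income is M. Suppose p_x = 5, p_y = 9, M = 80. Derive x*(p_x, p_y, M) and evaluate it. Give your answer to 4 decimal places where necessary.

x* = 5.3333

Tangency: MRS = (1/2)·y/x = p_x/p_y.
So p_y·y = 2·p_x·x; combined with the budget, a share 1/3 of income goes to x.
Demand: x*(p_x,p_y,M) = 1/3·M/p_x and y* = 2/3·M/p_y.
At p_x=5, p_y=9, M=80: x* = 1/3·80/5 = 5.3333.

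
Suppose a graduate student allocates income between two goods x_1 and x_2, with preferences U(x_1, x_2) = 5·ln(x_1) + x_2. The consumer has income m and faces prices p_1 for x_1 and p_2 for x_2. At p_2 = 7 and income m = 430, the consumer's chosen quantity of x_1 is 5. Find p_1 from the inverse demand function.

MU_x_1 = 5/x_1, MU_x_2 = 1. Tangency: 5/x_1 = p_1/p_2.
So x_1*(p_1,p_2) = 5·p_2/p_1, independent of income; and x_2* = (m − 5·p_2)/p_2.
Set x_1* = 5 in the demand function and solve for p_1: p_1 = 7.

p_1 = 7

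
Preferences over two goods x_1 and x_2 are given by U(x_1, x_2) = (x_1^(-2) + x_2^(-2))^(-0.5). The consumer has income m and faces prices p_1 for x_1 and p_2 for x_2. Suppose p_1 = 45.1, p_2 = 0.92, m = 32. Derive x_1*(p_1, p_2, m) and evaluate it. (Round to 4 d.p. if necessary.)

x_1* = 0.6602

From the CES first-order condition, (x_2/x_1)^(3) = p_1/p_2.
Solve for the ratio: x_2/x_1 = [p_1/p_2]^(1/3).
Substitute x_2 = (x_2/x_1)·x_1 into the budget: x_1* = m/(p_1 + p_2·(x_2/x_1)).
Numerically x_2/x_1 = 3.659847, so x_1* = 32/(45.1 + 0.92·3.659847) = 0.6602.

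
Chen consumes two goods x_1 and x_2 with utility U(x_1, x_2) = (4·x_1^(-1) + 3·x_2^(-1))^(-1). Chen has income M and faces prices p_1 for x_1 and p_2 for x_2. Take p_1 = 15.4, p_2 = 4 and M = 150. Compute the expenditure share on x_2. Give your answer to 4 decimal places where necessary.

From the CES first-order condition, (4/3)·(x_2/x_1)^(2) = p_1/p_2.
Hence x_2/x_1 = ((3/4)·p_1/p_2)^(1/(2)), i.e. raised to the 0.5 power.
With the ratio pinned down, the budget gives x_1* = M/(p_1 + p_2·(x_2/x_1)) and x_2* = (x_2/x_1)·x_1*.
Numerically x_2/x_1 = 1.699265, so x_1* = 150/(15.4 + 4·1.699265) = 6.7577 and x_2* = 1.699265·6.7577 = 11.483.
Expenditure on x_2: 4·11.483 = 45.9322; share = 0.3062.

share on x_2 = 0.3062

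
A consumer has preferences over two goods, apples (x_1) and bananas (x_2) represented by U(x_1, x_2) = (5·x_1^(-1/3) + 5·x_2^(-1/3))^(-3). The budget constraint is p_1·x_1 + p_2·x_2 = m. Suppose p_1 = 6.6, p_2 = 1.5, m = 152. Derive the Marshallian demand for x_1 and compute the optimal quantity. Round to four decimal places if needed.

MRS = MU_x_1/MU_x_2 = (x_2/x_1)^(4/3). Set equal to p_1/p_2.
Solve for the ratio: x_2/x_1 = [p_1/p_2]^(0.75).
With the ratio pinned down, the budget gives x_1* = m/(p_1 + p_2·(x_2/x_1)) and x_2* = (x_2/x_1)·x_1*.
Numerically x_2/x_1 = 3.038012, so x_1* = 152/(6.6 + 1.5·3.038012) = 13.6237.

x_1* = 13.6237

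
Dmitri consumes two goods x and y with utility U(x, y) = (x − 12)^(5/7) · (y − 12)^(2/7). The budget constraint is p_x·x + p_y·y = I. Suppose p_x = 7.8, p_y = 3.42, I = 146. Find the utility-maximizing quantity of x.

Let x' = x−12, y' = y−12. MRS = (5/2)·y'/x' = p_x/p_y.
Substituting into the budget: x* = 12 + 5/7·(I − 12·p_x − 12·p_y)/p_x, and y* = 12 + 2/7·(…)/p_y.
Discretionary income = 146 − 12·7.8 − 12·3.42 = 11.36; x* = 12 + 5/7·11.36/7.8 = 13.0403.

x* = 13.0403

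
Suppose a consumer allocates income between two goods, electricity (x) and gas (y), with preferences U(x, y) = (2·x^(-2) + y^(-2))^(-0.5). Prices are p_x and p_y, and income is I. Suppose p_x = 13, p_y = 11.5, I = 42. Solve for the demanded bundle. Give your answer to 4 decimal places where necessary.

MRS = MU_x/MU_y = 2·(y/x)^(3). Set equal to p_x/p_y.
Hence y/x = ((1/2)·p_x/p_y)^(1/(3)), i.e. raised to the 1/3 power.
Substitute y = (y/x)·x into the budget: x* = I/(p_x + p_y·(y/x)).
Numerically y/x = 0.826809, so x* = 42/(13 + 11.5·0.826809) = 1.866 and y* = 0.826809·1.866 = 1.5428.

x* = 1.866, y* = 1.5428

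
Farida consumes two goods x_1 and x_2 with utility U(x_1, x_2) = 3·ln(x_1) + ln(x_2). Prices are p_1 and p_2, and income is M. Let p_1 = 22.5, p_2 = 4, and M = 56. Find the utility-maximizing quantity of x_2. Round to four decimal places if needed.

Demand: x_1*(p_1,p_2,M) = 0.75·M/p_1 and x_2* = 0.25·M/p_2.
At p_1=22.5, p_2=4, M=56: x_2* = 0.25·56/4 = 3.5.

x_2* = 3.5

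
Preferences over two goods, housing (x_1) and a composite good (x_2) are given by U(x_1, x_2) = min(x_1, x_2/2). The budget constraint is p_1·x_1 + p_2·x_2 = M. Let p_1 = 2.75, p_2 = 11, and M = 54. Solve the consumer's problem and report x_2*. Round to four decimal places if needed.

x_2* = 4.3636

With perfect complements, no substitution: consume in ratio x_1:x_2 = 1:2.
Budget: p_1·x_1 + p_2·2·x_1 = M, so (p_1 + 2·p_2)·x_1 = M.
Demand: x_1*(p_1,p_2,M) = M/(p_1 + 2·p_2), x_2* = 2·M/(p_1 + 2·p_2).
Here 2.75 + 2·11 = 24.75, giving x_2* = 4.3636.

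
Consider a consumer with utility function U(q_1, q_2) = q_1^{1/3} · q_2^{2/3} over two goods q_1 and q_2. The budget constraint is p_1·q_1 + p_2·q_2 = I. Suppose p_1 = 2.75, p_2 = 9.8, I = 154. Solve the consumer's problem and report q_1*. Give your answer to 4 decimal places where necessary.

q_1* = 18.6667

Tangency: MRS = (1/2)·q_2/q_1 = p_1/p_2.
Rearranging, p_2·q_2 = 2·p_1·q_1. Substituting into the budget gives p_1·q_1·(1 + 2) = I.
Demand: q_1*(p_1,p_2,I) = 1/3·I/p_1 and q_2* = 2/3·I/p_2.
At p_1=2.75, p_2=9.8, I=154: q_1* = 1/3·154/2.75 = 18.6667.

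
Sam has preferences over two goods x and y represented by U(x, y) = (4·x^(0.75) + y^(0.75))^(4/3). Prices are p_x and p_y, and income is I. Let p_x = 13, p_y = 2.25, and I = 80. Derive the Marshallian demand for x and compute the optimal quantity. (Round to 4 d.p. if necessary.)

x* = 3.5096

MRS = MU_x/MU_y = 4·(y/x)^(0.25). Set equal to p_x/p_y.
Hence y/x = ((1/4)·p_x/p_y)^(1/(0.25)), i.e. raised to the 4 power.
With the ratio pinned down, the budget gives x* = I/(p_x + p_y·(y/x)) and y* = (y/x)·x*.
Numerically y/x = 4.353147, so x* = 80/(13 + 2.25·4.353147) = 3.5096.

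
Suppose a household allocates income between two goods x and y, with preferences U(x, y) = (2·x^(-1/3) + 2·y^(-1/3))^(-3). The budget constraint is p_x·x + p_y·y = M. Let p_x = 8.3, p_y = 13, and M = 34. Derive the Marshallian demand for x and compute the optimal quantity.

x* = 1.9334

From the CES first-order condition, (y/x)^(4/3) = p_x/p_y.
Hence y/x = (p_x/p_y)^(1/(4/3)), i.e. raised to the 0.75 power.
With the ratio pinned down, the budget gives x* = M/(p_x + p_y·(y/x)) and y* = (y/x)·x*.
Numerically y/x = 0.714251, so x* = 34/(8.3 + 13·0.714251) = 1.9334.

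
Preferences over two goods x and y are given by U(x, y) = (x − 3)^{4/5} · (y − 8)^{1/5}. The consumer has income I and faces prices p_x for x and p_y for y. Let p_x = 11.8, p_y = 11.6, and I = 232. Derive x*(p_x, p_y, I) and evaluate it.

x* = 10.0373

This is Cobb-Douglas in (x−3, y−8): tangency gives 0.8·p_y·(y−8) = 0.2·p_x·(x−3).
After buying the subsistence bundle (3, 8), a share 0.8 of the remaining income goes to x: x* = 3 + 0.8·(I − 3p_x − 8p_y)/p_x.
Discretionary income = 232 − 3·11.8 − 8·11.6 = 103.8; x* = 3 + 0.8·103.8/11.8 = 10.0373.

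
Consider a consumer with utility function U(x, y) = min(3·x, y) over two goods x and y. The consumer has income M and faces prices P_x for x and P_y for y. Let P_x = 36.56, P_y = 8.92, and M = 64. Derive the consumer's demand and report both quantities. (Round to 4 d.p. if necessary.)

With perfect complements, no substitution: consume in ratio x:y = 1:3.
Budget: P_x·x + P_y·3·x = M, so (P_x + 3·P_y)·x = M.
Demand: x*(P_x,P_y,M) = M/(P_x + 3·P_y), y* = 3·M/(P_x + 3·P_y).
Here 36.56 + 3·8.92 = 63.32, giving x* = 1.0107 and y* = 3.0322.

x* = 1.0107, y* = 3.0322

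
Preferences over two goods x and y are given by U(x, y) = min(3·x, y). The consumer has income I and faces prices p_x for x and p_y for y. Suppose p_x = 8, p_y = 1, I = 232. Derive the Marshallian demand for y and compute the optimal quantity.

y* = 63.2727

Here 8 + 3·1 = 11, giving y* = 63.2727.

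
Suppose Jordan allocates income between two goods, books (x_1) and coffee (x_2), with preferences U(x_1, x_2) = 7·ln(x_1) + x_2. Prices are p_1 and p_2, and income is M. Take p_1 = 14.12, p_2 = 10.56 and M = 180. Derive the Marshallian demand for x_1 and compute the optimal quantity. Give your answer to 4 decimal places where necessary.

x_1* = 5.2351

MU_x_1 = 7/x_1, MU_x_2 = 1. Tangency: 7/x_1 = p_1/p_2.
So x_1*(p_1,p_2) = 7·p_2/p_1, independent of income; and x_2* = (M − 7·p_2)/p_2.
At the given prices: x_1* = 7·10.56/14.12 = 5.2351.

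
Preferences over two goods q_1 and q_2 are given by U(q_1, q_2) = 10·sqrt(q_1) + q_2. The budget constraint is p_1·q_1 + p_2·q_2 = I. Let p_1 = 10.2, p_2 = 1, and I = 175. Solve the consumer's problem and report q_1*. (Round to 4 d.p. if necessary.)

q_1* = 0.2403

Utility is quasi-linear in q_2; the FOC for q_1 is 5/√q_1 = p_1/p_2.
Solve: √q_1 = 5·p_2/p_1, so q_1*(p_1,p_2) = (5·p_2/p_1)², and q_2* = (I − p_1·q_1*)/p_2.
Plugging in: q_1* = (5·1/10.2)² = 0.2403.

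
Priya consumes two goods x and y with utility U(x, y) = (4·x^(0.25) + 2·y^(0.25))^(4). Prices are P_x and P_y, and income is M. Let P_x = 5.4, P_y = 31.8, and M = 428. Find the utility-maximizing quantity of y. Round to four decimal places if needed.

y* = 2.4249

MU_x ∝ 4·x^(-0.75), MU_y ∝ 2·y^(-0.75), so MRS = 2·(y/x)^(0.75) = P_x/P_y.
Hence y/x = ((1/2)·P_x/P_y)^(1/(0.75)), i.e. raised to the 4/3 power.
With the ratio pinned down, the budget gives x* = M/(P_x + P_y·(y/x)) and y* = (y/x)·x*.
Numerically y/x = 0.037318, so x* = 428/(5.4 + 31.8·0.037318) = 64.9794 and y* = 0.037318·64.9794 = 2.4249.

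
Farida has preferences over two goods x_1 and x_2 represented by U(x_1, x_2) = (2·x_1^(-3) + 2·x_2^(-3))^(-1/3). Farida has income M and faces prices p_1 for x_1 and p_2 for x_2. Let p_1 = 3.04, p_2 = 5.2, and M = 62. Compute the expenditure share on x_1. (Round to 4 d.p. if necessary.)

With the ratio pinned down, the budget gives x_1* = M/(p_1 + p_2·(x_2/x_1)) and x_2* = (x_2/x_1)·x_1*.
Numerically x_2/x_1 = 0.874415, so x_1* = 62/(3.04 + 5.2·0.874415) = 8.1719 and x_2* = 0.874415·8.1719 = 7.1456.
Expenditure on x_1: 3.04·8.1719 = 24.8426; share = 0.4007.

share on x_1 = 0.4007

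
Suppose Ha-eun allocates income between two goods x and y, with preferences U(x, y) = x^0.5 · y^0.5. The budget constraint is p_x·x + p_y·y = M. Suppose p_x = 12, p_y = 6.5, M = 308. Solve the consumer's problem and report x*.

Tangency: MRS = y/x = p_x/p_y.
Rearranging, p_y·y = p_x·x. Substituting into the budget gives p_x·x·(1 + 1) = M.
Demand: x*(p_x,p_y,M) = 0.5·M/p_x and y* = 0.5·M/p_y.
At p_x=12, p_y=6.5, M=308: x* = 0.5·308/12 = 12.8333.

x* = 12.8333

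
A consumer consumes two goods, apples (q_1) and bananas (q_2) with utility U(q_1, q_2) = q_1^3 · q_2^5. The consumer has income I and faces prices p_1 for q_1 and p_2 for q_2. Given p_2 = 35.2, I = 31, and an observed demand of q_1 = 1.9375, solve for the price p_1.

p_1 = 6

The MRS is (3/5)·q_2/q_1. Set MRS = p_1/p_2.
So 3·p_2·q_2 = 5·p_1·q_1; combined with the budget, a share 0.375 of income goes to q_1.
Demand: q_1*(p_1,p_2,I) = 0.375·I/p_1 and q_2* = 0.625·I/p_2.
Set q_1* = 1.9375 in the demand function and solve for p_1: p_1 = 6.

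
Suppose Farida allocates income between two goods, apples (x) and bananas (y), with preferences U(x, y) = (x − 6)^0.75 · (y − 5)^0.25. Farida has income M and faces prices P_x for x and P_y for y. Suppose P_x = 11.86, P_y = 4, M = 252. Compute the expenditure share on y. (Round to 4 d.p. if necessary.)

share on y = 0.2389

After buying the subsistence bundle (6, 5), a share 0.75 of the remaining income goes to x: x* = 6 + 0.75·(M − 6P_x − 5P_y)/P_x.
Discretionary income = 252 − 6·11.86 − 5·4 = 160.84; x* = 6 + 0.75·160.84/11.86 = 16.1712; y* = 5 + 0.25·160.84/4 = 15.0525.
Expenditure on y: 4·15.0525 = 60.21; share = 0.2389.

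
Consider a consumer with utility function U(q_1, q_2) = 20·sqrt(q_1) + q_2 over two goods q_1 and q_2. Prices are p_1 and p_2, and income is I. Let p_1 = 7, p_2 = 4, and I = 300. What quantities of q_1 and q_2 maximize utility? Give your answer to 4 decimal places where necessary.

q_1* = 32.6531, q_2* = 17.8571

Plugging in: q_1* = (10·4/7)² = 32.6531, q_2* = 17.8571.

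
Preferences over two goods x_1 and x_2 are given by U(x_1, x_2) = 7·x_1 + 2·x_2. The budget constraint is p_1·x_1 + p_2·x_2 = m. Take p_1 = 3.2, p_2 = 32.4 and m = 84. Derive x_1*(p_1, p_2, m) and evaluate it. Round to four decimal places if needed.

x_1* = 26.25

Perfect substitutes: compare marginal utility per dollar. 7/p_1 vs 2/p_2 → 2.1875 vs 0.0617.
x_1 gives more utility per dollar, so spend all income on x_1: x_1* = m/p_1, x_2* = 0.
Numerically: x_1* = 26.25, x_2* = 0.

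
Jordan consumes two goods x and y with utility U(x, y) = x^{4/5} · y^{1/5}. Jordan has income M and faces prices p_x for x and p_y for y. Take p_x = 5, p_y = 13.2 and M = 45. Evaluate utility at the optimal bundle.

V = 4.4937

MU_x/MU_y = (0.8·y)/(0.2·x); tangency sets this equal to p_x/p_y.
So 0.8·p_y·y = 0.2·p_x·x; combined with the budget, a share 0.8 of income goes to x.
Demand: x*(p_x,p_y,M) = 0.8·M/p_x and y* = 0.2·M/p_y.
At p_x=5, p_y=13.2, M=45: x* = 0.8·45/5 = 7.2, y* = 0.6818.
Utility at the optimum: U(7.2, 0.6818) = 4.4937.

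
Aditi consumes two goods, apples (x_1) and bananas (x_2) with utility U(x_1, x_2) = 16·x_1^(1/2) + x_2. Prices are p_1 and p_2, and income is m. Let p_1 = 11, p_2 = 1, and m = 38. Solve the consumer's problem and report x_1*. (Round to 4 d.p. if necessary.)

Utility is quasi-linear in x_2; the FOC for x_1 is 8/√x_1 = p_1/p_2.
Solve: √x_1 = 8·p_2/p_1, so x_1*(p_1,p_2) = (8·p_2/p_1)², and x_2* = (m − p_1·x_1*)/p_2.
Plugging in: x_1* = (8·1/11)² = 0.5289.

x_1* = 0.5289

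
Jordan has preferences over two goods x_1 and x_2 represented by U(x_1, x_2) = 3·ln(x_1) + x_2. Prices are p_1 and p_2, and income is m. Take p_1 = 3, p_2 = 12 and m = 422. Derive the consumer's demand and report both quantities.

So x_1*(p_1,p_2) = 3·p_2/p_1, independent of income; and x_2* = (m − 3·p_2)/p_2.
At the given prices: x_1* = 3·12/3 = 12, and x_2* = 32.1667.

x_1* = 12, x_2* = 32.1667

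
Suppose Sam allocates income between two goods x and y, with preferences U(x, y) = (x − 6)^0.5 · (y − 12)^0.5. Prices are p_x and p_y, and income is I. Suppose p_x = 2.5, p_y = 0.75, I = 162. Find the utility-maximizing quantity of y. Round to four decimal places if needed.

y* = 104

Let x' = x−6, y' = y−12. MRS = y'/x' = p_x/p_y.
Substituting into the budget: x* = 6 + 0.5·(I − 6·p_x − 12·p_y)/p_x, and y* = 12 + 0.5·(…)/p_y.
Discretionary income = 162 − 6·2.5 − 12·0.75 = 138; y* = 12 + 0.5·138/0.75 = 104.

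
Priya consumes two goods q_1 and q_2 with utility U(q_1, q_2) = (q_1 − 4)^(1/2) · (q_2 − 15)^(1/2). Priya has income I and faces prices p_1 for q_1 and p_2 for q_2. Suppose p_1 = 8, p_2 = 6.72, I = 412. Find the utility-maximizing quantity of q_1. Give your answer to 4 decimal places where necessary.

q_1* = 21.45

This is Cobb-Douglas in (q_1−4, q_2−15): tangency gives 0.5·p_2·(q_2−15) = 0.5·p_1·(q_1−4).
After buying the subsistence bundle (4, 15), a share 0.5 of the remaining income goes to q_1: q_1* = 4 + 0.5·(I − 4p_1 − 15p_2)/p_1.
Discretionary income = 412 − 4·8 − 15·6.72 = 279.2; q_1* = 4 + 0.5·279.2/8 = 21.45.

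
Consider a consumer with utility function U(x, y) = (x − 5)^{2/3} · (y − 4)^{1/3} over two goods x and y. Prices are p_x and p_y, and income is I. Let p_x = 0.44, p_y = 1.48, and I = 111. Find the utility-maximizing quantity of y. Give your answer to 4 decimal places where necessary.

Let x' = x−5, y' = y−4. MRS = 2·y'/x' = p_x/p_y.
After buying the subsistence bundle (5, 4), a share 2/3 of the remaining income goes to x: x* = 5 + 2/3·(I − 5p_x − 4p_y)/p_x.
Discretionary income = 111 − 5·0.44 − 4·1.48 = 102.88; y* = 4 + 1/3·102.88/1.48 = 27.1712.

y* = 27.1712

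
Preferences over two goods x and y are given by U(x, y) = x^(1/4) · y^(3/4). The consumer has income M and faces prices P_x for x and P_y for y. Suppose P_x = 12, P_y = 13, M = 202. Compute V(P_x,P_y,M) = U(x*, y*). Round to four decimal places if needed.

Tangency: MRS = (1/3)·y/x = P_x/P_y.
Rearranging, P_y·y = 3·P_x·x. Substituting into the budget gives P_x·x·(1 + 3) = M.
Demand: x*(P_x,P_y,M) = 0.25·M/P_x and y* = 0.75·M/P_y.
At P_x=12, P_y=13, M=202: x* = 0.25·202/12 = 4.2083, y* = 11.6538.
Utility at the optimum: U(4.2083, 11.6538) = 9.034.

V = 9.034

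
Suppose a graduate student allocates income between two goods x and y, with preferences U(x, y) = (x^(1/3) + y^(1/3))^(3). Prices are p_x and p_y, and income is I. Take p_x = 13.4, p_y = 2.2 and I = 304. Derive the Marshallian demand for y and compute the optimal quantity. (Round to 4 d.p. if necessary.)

MU_x ∝ x^(-2/3), MU_y ∝ y^(-2/3), so MRS = (y/x)^(2/3) = p_x/p_y.
Hence y/x = (p_x/p_y)^(1/(2/3)), i.e. raised to the 1.5 power.
With the ratio pinned down, the budget gives x* = I/(p_x + p_y·(y/x)) and y* = (y/x)·x*.
Numerically y/x = 15.032222, so x* = 304/(13.4 + 2.2·15.032222) = 6.5417 and y* = 15.032222·6.5417 = 98.3367.

y* = 98.3367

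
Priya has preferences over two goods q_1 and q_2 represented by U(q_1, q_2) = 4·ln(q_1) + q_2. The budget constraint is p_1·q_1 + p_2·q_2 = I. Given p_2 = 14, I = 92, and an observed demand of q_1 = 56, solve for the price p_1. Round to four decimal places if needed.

p_1 = 1

Set MRS = p_1/p_2: (4/q_1)/1 = p_1/p_2.
So q_1*(p_1,p_2) = 4·p_2/p_1, independent of income; and q_2* = (I − 4·p_2)/p_2.
Set q_1* = 56 in the demand function and solve for p_1: p_1 = 1.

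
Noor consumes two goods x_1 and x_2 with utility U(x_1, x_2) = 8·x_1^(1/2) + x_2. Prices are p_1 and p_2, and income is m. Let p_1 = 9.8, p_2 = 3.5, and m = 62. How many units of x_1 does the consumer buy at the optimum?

x_1* = 2.0408

Set MRS = p_1/p_2: 4·x_1^(−1/2) = p_1/p_2.
Solve: √x_1 = 4·p_2/p_1, so x_1*(p_1,p_2) = (4·p_2/p_1)², and x_2* = (m − p_1·x_1*)/p_2.
Plugging in: x_1* = (4·3.5/9.8)² = 2.0408.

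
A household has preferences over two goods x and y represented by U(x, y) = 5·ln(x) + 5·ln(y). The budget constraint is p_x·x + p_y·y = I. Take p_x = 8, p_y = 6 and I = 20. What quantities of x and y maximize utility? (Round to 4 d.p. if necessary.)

Tangency: MRS = y/x = p_x/p_y.
So 5·p_y·y = 5·p_x·x; combined with the budget, a share 0.5 of income goes to x.
Demand: x*(p_x,p_y,I) = 0.5·I/p_x and y* = 0.5·I/p_y.
At p_x=8, p_y=6, I=20: x* = 0.5·20/8 = 1.25, y* = 1.6667.

x* = 1.25, y* = 1.6667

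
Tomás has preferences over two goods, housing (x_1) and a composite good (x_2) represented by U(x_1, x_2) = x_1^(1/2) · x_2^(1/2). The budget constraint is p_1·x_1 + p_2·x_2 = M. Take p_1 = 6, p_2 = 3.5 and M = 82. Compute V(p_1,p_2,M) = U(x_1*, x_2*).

MU_x_1/MU_x_2 = (0.5·x_2)/(0.5·x_1); tangency sets this equal to p_1/p_2.
So 0.5·p_2·x_2 = 0.5·p_1·x_1; combined with the budget, a share 0.5 of income goes to x_1.
Demand: x_1*(p_1,p_2,M) = 0.5·M/p_1 and x_2* = 0.5·M/p_2.
At p_1=6, p_2=3.5, M=82: x_1* = 0.5·82/6 = 6.8333, x_2* = 11.7143.
Utility at the optimum: U(6.8333, 11.7143) = 8.9469.

V = 8.9469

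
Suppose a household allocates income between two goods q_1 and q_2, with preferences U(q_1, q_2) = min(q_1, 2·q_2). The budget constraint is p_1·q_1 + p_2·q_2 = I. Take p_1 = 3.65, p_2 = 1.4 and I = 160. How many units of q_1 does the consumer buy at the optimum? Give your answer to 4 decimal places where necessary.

q_1* = 36.7816

With perfect complements, no substitution: consume in ratio q_1:q_2 = 2:1.
Budget: p_1·q_1 + p_2·(1/2)·q_1 = I, so (2·p_1 + p_2)·q_1 = 2·I.
Demand: q_1*(p_1,p_2,I) = 2·I/(2·p_1 + p_2), q_2* = I/(2·p_1 + p_2).
Here 2·3.65 + 1.4 = 8.7, giving q_1* = 36.7816.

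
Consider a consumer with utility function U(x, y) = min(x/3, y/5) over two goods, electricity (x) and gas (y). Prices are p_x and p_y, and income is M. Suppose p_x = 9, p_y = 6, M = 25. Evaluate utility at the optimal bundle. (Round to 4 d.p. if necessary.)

Here 3·9 + 5·6 = 57, giving x* = 1.3158 and y* = 2.193.
Utility at the optimum: U(1.3158, 2.193) = 0.4386.

V = 0.4386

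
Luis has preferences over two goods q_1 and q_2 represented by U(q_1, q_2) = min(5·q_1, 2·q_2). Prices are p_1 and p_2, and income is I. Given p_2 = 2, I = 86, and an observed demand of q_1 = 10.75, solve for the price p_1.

Leontief preferences: the optimum is at the kink where q_1/2 = q_2/5, i.e. q_2 = (5/2)·q_1.
Budget: p_1·q_1 + p_2·(5/2)·q_1 = I, so (2·p_1 + 5·p_2)·q_1 = 2·I.
Demand: q_1*(p_1,p_2,I) = 2·I/(2·p_1 + 5·p_2), q_2* = 5·I/(2·p_1 + 5·p_2).
Set q_1* = 10.75 in the demand function and solve for p_1: p_1 = 3.

p_1 = 3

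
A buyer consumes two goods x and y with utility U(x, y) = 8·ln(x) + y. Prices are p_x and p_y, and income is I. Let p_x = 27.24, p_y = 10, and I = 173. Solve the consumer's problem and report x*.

MU_x = 8/x, MU_y = 1. Tangency: 8/x = p_x/p_y.
So x*(p_x,p_y) = 8·p_y/p_x, independent of income; and y* = (I − 8·p_y)/p_y.
At the given prices: x* = 8·10/27.24 = 2.9369.

x* = 2.9369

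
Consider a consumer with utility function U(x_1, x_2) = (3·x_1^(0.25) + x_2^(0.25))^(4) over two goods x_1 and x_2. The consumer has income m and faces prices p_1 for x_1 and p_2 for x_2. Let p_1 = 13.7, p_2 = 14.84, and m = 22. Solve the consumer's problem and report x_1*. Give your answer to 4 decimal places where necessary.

From the CES first-order condition, 3·(x_2/x_1)^(0.75) = p_1/p_2.
Hence x_2/x_1 = ((1/3)·p_1/p_2)^(1/(0.75)), i.e. raised to the 4/3 power.
With the ratio pinned down, the budget gives x_1* = m/(p_1 + p_2·(x_2/x_1)) and x_2* = (x_2/x_1)·x_1*.
Numerically x_2/x_1 = 0.207756, so x_1* = 22/(13.7 + 14.84·0.207756) = 1.3108.

x_1* = 1.3108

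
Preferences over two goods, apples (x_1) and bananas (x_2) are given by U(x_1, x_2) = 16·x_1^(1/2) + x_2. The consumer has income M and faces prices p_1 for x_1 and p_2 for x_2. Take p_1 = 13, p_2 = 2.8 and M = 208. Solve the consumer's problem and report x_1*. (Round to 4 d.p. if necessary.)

Utility is quasi-linear in x_2; the FOC for x_1 is 8/√x_1 = p_1/p_2.
Solve: √x_1 = 8·p_2/p_1, so x_1*(p_1,p_2) = (8·p_2/p_1)², and x_2* = (M − p_1·x_1*)/p_2.
Plugging in: x_1* = (8·2.8/13)² = 2.969.

x_1* = 2.969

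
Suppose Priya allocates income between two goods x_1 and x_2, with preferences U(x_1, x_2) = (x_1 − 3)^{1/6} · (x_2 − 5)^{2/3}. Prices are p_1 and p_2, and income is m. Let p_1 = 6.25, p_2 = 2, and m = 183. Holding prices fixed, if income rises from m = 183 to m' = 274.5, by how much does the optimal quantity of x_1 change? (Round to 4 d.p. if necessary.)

MRS = (1/4)·(x_2−5)/(x_1−3). Tangency with p_1/p_2 gives x_2−5 = 4·(p_1/p_2)·(x_1−3).
Substituting into the budget: x_1* = 3 + 0.2·(m − 3·p_1 − 5·p_2)/p_1, and x_2* = 5 + 0.8·(…)/p_2.
Discretionary income = 183 − 3·6.25 − 5·2 = 154.25; x_1* = 3 + 0.2·154.25/6.25 = 7.936.
At m' = 274.5: x_1* = 10.864. Change: 10.864 − 7.936 = 2.928.

Δx_1* = 2.928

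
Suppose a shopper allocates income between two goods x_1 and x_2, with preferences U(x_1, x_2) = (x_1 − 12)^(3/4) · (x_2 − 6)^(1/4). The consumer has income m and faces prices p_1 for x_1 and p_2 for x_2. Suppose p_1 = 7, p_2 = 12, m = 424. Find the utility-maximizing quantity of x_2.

x_2* = 11.5833

This is Cobb-Douglas in (x_1−12, x_2−6): tangency gives 0.75·p_2·(x_2−6) = 0.25·p_1·(x_1−12).
Substituting into the budget: x_1* = 12 + 0.75·(m − 12·p_1 − 6·p_2)/p_1, and x_2* = 6 + 0.25·(…)/p_2.
Discretionary income = 424 − 12·7 − 6·12 = 268; x_2* = 6 + 0.25·268/12 = 11.5833.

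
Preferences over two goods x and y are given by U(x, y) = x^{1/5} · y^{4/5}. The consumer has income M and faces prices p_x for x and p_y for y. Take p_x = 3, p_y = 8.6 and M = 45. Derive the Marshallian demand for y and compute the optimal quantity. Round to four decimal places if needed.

y* = 4.186

The MRS is (1/4)·y/x. Set MRS = p_x/p_y.
So 0.2·p_y·y = 0.8·p_x·x; combined with the budget, a share 0.2 of income goes to x.
Demand: x*(p_x,p_y,M) = 0.2·M/p_x and y* = 0.8·M/p_y.
At p_x=3, p_y=8.6, M=45: y* = 0.8·45/8.6 = 4.186.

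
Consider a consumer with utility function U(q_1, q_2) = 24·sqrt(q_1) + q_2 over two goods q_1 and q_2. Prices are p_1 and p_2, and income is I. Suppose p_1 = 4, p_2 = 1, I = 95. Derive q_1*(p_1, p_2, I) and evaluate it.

Utility is quasi-linear in q_2; the FOC for q_1 is 12/√q_1 = p_1/p_2.
Thus q_1* = (12·p_2/p_1)² — independent of I — with the rest of income spent on q_2.
Plugging in: q_1* = (12·1/4)² = 9.

q_1* = 9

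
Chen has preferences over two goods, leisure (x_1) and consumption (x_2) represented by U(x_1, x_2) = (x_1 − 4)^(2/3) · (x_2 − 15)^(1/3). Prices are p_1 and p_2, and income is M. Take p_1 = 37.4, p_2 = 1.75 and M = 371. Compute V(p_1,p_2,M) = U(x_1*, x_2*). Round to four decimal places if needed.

Let x_1' = x_1−4, x_2' = x_2−15. MRS = 2·x_2'/x_1' = p_1/p_2.
Substituting into the budget: x_1* = 4 + 2/3·(M − 4·p_1 − 15·p_2)/p_1, and x_2* = 15 + 1/3·(…)/p_2.
Discretionary income = 371 − 4·37.4 − 15·1.75 = 195.15; x_1* = 4 + 2/3·195.15/37.4 = 7.4786; x_2* = 15 + 1/3·195.15/1.75 = 52.1714.
Utility at the optimum: U(7.4786, 52.1714) = 7.662.

V = 7.662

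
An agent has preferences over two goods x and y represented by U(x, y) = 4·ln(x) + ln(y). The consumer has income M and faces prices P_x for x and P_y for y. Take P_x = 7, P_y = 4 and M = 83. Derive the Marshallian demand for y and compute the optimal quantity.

y* = 4.15

MU_x/MU_y = (4·y)/(x); tangency sets this equal to P_x/P_y.
Rearranging, P_y·y = (1/4)·P_x·x. Substituting into the budget gives P_x·x·(1 + (1/4)) = M.
Demand: x*(P_x,P_y,M) = 0.8·M/P_x and y* = 0.2·M/P_y.
At P_x=7, P_y=4, M=83: y* = 0.2·83/4 = 4.15.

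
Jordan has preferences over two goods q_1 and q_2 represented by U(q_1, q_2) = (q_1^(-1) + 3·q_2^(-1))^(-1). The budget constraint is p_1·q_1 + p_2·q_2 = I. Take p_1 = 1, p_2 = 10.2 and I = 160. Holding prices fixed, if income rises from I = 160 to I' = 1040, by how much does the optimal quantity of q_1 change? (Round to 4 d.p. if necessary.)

Δq_1* = 134.727

With the ratio pinned down, the budget gives q_1* = I/(p_1 + p_2·(q_2/q_1)) and q_2* = (q_2/q_1)·q_1*.
Numerically q_2/q_1 = 0.542326, so q_1* = 160/(1 + 10.2·0.542326) = 24.4958.
At I' = 1040: q_1* = 159.2228. Change: 159.2228 − 24.4958 = 134.727.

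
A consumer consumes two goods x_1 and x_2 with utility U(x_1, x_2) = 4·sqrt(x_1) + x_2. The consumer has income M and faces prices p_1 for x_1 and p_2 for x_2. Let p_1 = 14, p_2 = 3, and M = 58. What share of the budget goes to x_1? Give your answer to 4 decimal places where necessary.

share on x_1 = 0.0443

Utility is quasi-linear in x_2; the FOC for x_1 is 2/√x_1 = p_1/p_2.
Thus x_1* = (2·p_2/p_1)² — independent of M — with the rest of income spent on x_2.
Plugging in: x_1* = (2·3/14)² = 0.1837, x_2* = 18.4762.
Expenditure on x_1: 14·0.1837 = 2.5714; share = 0.0443.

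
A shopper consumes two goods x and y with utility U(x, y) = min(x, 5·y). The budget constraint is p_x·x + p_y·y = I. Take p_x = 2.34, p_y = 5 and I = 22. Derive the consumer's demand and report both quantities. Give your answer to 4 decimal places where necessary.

x* = 6.5868, y* = 1.3174

Leontief preferences: the optimum is at the kink where x/5 = y/1, i.e. y = (1/5)·x.
Budget: p_x·x + p_y·(1/5)·x = I, so (5·p_x + p_y)·x = 5·I.
Demand: x*(p_x,p_y,I) = 5·I/(5·p_x + p_y), y* = I/(5·p_x + p_y).
Here 5·2.34 + 5 = 16.7, giving x* = 6.5868 and y* = 1.3174.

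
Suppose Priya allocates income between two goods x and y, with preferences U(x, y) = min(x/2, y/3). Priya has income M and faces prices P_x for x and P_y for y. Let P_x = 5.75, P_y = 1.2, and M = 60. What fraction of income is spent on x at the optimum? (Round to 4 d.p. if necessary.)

share on x = 0.7616

Leontief preferences: the optimum is at the kink where x/2 = y/3, i.e. y = (3/2)·x.
Budget: P_x·x + P_y·(3/2)·x = M, so (2·P_x + 3·P_y)·x = 2·M.
Demand: x*(P_x,P_y,M) = 2·M/(2·P_x + 3·P_y), y* = 3·M/(2·P_x + 3·P_y).
Here 2·5.75 + 3·1.2 = 15.1, giving x* = 7.947 and y* = 11.9205.
Expenditure on x: 5.75·7.947 = 45.6954; share = 0.7616.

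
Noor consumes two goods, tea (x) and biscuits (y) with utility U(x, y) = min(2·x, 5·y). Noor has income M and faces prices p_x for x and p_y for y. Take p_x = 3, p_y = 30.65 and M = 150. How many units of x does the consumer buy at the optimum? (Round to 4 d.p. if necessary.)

With perfect complements, no substitution: consume in ratio x:y = 5:2.
Budget: p_x·x + p_y·(2/5)·x = M, so (5·p_x + 2·p_y)·x = 5·M.
Demand: x*(p_x,p_y,M) = 5·M/(5·p_x + 2·p_y), y* = 2·M/(5·p_x + 2·p_y).
Here 5·3 + 2·30.65 = 76.3, giving x* = 9.8296.

x* = 9.8296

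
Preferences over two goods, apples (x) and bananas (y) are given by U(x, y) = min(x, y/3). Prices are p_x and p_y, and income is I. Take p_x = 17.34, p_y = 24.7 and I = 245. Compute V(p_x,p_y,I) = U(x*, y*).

Leontief preferences: the optimum is at the kink where x/1 = y/3, i.e. y = 3·x.
Budget: p_x·x + p_y·3·x = I, so (p_x + 3·p_y)·x = I.
Demand: x*(p_x,p_y,I) = I/(p_x + 3·p_y), y* = 3·I/(p_x + 3·p_y).
Here 17.34 + 3·24.7 = 91.44, giving x* = 2.6794 and y* = 8.0381.
Utility at the optimum: U(2.6794, 8.0381) = 2.6794.

V = 2.6794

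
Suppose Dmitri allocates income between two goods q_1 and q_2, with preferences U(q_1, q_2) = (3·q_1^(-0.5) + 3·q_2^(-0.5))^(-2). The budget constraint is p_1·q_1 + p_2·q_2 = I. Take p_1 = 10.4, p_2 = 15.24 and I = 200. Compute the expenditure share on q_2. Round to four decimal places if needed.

share on q_2 = 0.5318

With the ratio pinned down, the budget gives q_1* = I/(p_1 + p_2·(q_2/q_1)) and q_2* = (q_2/q_1)·q_1*.
Numerically q_2/q_1 = 0.775114, so q_1* = 200/(10.4 + 15.24·0.775114) = 9.0038 and q_2* = 0.775114·9.0038 = 6.979.
Expenditure on q_2: 15.24·6.979 = 106.36; share = 0.5318.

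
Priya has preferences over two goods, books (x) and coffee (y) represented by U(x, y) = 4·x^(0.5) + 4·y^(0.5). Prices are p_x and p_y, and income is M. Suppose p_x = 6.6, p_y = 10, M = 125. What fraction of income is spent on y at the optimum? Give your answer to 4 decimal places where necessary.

Substitute y = (y/x)·x into the budget: x* = M/(p_x + p_y·(y/x)).
Numerically y/x = 0.4356, so x* = 125/(6.6 + 10·0.4356) = 11.4093 and y* = 0.4356·11.4093 = 4.9699.
Expenditure on y: 10·4.9699 = 49.6988; share = 0.3976.

share on y = 0.3976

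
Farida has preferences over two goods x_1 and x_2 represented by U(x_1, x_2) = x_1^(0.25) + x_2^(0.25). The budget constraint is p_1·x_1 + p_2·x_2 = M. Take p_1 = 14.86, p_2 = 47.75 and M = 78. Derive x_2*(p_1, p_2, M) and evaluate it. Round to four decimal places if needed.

x_2* = 0.6598

From the CES first-order condition, (x_2/x_1)^(0.75) = p_1/p_2.
Solve for the ratio: x_2/x_1 = [p_1/p_2]^(4/3).
Substitute x_2 = (x_2/x_1)·x_1 into the budget: x_1* = M/(p_1 + p_2·(x_2/x_1)).
Numerically x_2/x_1 = 0.210892, so x_1* = 78/(14.86 + 47.75·0.210892) = 3.1287 and x_2* = 0.210892·3.1287 = 0.6598.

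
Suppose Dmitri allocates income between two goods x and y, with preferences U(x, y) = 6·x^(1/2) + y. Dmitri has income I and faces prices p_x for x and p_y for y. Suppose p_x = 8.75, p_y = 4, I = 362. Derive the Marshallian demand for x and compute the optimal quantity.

x* = 1.8808

MU_x = 3/√x, MU_y = 1. Tangency: 3/√x = p_x/p_y.
Thus x* = (3·p_y/p_x)² — independent of I — with the rest of income spent on y.
Plugging in: x* = (3·4/8.75)² = 1.8808.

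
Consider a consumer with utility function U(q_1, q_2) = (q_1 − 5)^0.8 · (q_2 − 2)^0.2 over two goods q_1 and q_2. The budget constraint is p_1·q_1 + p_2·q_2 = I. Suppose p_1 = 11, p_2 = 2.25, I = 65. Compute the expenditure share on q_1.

Substituting into the budget: q_1* = 5 + 0.8·(I − 5·p_1 − 2·p_2)/p_1, and q_2* = 2 + 0.2·(…)/p_2.
Discretionary income = 65 − 5·11 − 2·2.25 = 5.5; q_1* = 5 + 0.8·5.5/11 = 5.4; q_2* = 2 + 0.2·5.5/2.25 = 2.4889.
Expenditure on q_1: 11·5.4 = 59.4; share = 0.9138.

share on q_1 = 0.9138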